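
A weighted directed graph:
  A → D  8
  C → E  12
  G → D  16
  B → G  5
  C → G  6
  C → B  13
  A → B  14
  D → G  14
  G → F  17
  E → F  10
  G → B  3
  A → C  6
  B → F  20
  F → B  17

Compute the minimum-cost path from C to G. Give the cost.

Routes from C to G:
C - G: 6
C - E - F - B - G: 12 + 10 + 17 + 5 = 44
C - B - G: 13 + 5 = 18
The minimum is 6.

6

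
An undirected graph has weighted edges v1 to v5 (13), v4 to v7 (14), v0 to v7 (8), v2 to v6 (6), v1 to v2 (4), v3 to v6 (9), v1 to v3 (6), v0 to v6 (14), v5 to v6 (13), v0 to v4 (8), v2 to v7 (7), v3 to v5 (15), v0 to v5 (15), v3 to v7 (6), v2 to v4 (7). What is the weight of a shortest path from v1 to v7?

11

Checking several routes:
v1-v2-v4-v7: 4 + 7 + 14 = 25
v1-v2-v4-v0-v7: 4 + 7 + 8 + 8 = 27
v1-v2-v6-v3-v7: 4 + 6 + 9 + 6 = 25
v1-v3-v7: 6 + 6 = 12
v1-v3-v6-v2-v7: 6 + 9 + 6 + 7 = 28
v1-v2-v7: 4 + 7 = 11
The minimum is 11.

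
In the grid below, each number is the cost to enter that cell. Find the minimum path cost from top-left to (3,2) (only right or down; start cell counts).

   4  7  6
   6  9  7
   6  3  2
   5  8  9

One optimal route is [0,0] → [1,0] → [2,0] → [2,1] → [2,2] → [3,2].
Its cost is 4 + 6 + 6 + 3 + 2 + 9 = 30.
For comparison, the top-then-right route costs 35.

30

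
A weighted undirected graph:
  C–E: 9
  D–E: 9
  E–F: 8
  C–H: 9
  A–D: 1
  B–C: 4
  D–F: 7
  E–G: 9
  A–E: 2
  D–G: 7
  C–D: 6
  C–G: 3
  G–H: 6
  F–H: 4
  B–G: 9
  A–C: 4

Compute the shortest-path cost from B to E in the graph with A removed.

13

A few of the B→E routes:
B→C→D→E: 4 + 6 + 9 = 19
B→C→E: 4 + 9 = 13
B→C→G→E: 4 + 3 + 9 = 16
B→C→G→D→E: 4 + 3 + 7 + 9 = 23
B→G→C→E: 9 + 3 + 9 = 21
B→G→E: 9 + 9 = 18
The minimum is 13.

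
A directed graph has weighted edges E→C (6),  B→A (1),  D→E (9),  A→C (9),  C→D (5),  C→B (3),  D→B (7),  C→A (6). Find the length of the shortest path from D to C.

Routes from D to C:
D-E-C: 9 + 6 = 15
D-B-A-C: 7 + 1 + 9 = 17
Shortest: 15.

15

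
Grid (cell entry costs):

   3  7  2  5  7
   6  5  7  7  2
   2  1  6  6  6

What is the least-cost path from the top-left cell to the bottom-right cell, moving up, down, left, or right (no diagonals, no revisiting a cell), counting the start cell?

Best path: [0,0] → [1,0] → [2,0] → [2,1] → [2,2] → [2,3] → [2,4]
Cost: 3 + 6 + 2 + 1 + 6 + 6 + 6 = 30

30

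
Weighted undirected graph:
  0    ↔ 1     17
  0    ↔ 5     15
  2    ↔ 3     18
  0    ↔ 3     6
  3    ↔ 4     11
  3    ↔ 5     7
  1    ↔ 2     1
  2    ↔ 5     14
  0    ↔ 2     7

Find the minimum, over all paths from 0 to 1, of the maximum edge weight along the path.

7

A few of the 0→1 routes:
0→1: max(17) = 17
0→5→2→1: max(15, 14, 1) = 15
0→3→5→2→1: max(6, 7, 14, 1) = 14
0→2→1: max(7, 1) = 7
0→3→2→1: max(6, 18, 1) = 18
The minimum achievable maximum is 7.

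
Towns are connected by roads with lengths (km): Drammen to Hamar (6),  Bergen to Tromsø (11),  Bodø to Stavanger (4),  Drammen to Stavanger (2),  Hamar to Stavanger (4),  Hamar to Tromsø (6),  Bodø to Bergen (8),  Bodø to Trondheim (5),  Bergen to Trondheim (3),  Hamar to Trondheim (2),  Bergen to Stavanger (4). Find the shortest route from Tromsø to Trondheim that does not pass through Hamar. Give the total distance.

Routes from Tromsø to Trondheim avoiding Hamar:
Tromsø -> Bergen -> Bodø -> Trondheim: 11 + 8 + 5 = 24
Tromsø -> Bergen -> Stavanger -> Bodø -> Trondheim: 11 + 4 + 4 + 5 = 24
Tromsø -> Bergen -> Trondheim: 11 + 3 = 14
The minimum is 14 km.

14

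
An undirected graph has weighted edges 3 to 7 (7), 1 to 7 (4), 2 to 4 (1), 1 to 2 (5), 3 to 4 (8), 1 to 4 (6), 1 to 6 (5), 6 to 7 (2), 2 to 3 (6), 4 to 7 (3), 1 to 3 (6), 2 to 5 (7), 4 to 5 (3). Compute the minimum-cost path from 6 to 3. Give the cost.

9

Checking several routes:
6 -> 7 -> 1 -> 3: 2 + 4 + 6 = 12
6 -> 7 -> 3: 2 + 7 = 9
6 -> 1 -> 3: 5 + 6 = 11
Shortest: 9.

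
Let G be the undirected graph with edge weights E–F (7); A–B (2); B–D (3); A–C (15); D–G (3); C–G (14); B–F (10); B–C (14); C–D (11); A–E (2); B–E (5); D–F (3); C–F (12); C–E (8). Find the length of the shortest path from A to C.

10

Some routes from A to C:
A-B-C: 2 + 14 = 16
A-B-E-C: 2 + 5 + 8 = 15
A-C: 15
A-E-C: 2 + 8 = 10
The minimum is 10.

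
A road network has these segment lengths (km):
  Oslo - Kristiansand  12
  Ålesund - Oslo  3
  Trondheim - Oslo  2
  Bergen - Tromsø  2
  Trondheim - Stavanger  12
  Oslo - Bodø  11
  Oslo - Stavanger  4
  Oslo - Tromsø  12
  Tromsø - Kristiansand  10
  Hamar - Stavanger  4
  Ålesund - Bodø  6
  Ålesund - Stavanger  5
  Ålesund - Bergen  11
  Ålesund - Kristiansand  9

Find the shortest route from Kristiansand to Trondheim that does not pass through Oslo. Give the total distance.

Candidate routes:
Kristiansand - Ålesund - Stavanger - Trondheim: 9 + 5 + 12 = 26
Kristiansand - Tromsø - Bergen - Ålesund - Stavanger - Trondheim: 10 + 2 + 11 + 5 + 12 = 40
Best route has total 26 km.

26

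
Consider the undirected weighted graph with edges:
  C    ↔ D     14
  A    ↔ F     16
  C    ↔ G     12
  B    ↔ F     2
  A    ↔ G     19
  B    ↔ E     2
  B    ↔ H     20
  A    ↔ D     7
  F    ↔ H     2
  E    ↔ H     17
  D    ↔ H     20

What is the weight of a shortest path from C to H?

34

Checking several routes:
C → D → A → F → H: 14 + 7 + 16 + 2 = 39
C → D → A → F → B → H: 14 + 7 + 16 + 2 + 20 = 59
C → D → A → F → B → E → H: 14 + 7 + 16 + 2 + 2 + 17 = 58
C → G → A → F → H: 12 + 19 + 16 + 2 = 49
C → D → H: 14 + 20 = 34
C → G → A → D → H: 12 + 19 + 7 + 20 = 58
Shortest: 34.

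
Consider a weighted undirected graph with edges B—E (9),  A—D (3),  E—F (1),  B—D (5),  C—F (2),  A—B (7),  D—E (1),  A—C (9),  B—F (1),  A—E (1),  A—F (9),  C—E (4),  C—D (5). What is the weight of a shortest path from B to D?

3

A few of the B→D routes:
B-F-C-D: 1 + 2 + 5 = 8
B-F-C-E-D: 1 + 2 + 4 + 1 = 8
B-F-E-A-D: 1 + 1 + 1 + 3 = 6
B-F-E-D: 1 + 1 + 1 = 3
B-D: 5
The minimum is 3.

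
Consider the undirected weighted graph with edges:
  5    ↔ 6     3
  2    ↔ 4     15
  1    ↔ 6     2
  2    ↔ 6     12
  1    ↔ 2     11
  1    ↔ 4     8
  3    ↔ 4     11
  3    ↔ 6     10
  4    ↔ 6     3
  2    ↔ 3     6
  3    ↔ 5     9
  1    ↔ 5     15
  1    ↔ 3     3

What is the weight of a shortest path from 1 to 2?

Checking several routes:
1-6-2: 2 + 12 = 14
1-2: 11
1-3-2: 3 + 6 = 9
The minimum is 9.

9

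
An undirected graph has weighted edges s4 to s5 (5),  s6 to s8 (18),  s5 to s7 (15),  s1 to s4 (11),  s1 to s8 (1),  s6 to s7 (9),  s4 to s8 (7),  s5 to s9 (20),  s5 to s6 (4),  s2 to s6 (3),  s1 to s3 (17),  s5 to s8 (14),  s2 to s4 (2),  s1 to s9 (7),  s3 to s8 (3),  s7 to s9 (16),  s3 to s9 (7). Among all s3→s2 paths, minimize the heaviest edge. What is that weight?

A few of the s3→s2 routes:
s3 -> s9 -> s1 -> s8 -> s4 -> s2: max(7, 7, 1, 7, 2) = 7
s3 -> s9 -> s1 -> s8 -> s4 -> s5 -> s6 -> s2: max(7, 7, 1, 7, 5, 4, 3) = 7
s3 -> s8 -> s4 -> s2: max(3, 7, 2) = 7
s3 -> s8 -> s4 -> s5 -> s6 -> s2: max(3, 7, 5, 4, 3) = 7
Smallest bottleneck: 7.

7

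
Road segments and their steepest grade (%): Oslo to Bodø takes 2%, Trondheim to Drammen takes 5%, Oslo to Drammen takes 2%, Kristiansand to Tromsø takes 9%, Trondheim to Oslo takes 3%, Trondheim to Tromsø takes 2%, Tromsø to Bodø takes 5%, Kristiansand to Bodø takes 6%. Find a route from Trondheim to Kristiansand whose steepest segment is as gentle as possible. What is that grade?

A few of the Trondheim→Kristiansand routes:
Trondheim → Oslo → Bodø → Kristiansand: max(3, 2, 6) = 6
Trondheim → Tromsø → Kristiansand: max(2, 9) = 9
Trondheim → Drammen → Oslo → Bodø → Tromsø → Kristiansand: max(5, 2, 2, 5, 9) = 9
Trondheim → Drammen → Oslo → Bodø → Kristiansand: max(5, 2, 2, 6) = 6
Trondheim → Tromsø → Bodø → Kristiansand: max(2, 5, 6) = 6
The minimum achievable maximum is 6%.

6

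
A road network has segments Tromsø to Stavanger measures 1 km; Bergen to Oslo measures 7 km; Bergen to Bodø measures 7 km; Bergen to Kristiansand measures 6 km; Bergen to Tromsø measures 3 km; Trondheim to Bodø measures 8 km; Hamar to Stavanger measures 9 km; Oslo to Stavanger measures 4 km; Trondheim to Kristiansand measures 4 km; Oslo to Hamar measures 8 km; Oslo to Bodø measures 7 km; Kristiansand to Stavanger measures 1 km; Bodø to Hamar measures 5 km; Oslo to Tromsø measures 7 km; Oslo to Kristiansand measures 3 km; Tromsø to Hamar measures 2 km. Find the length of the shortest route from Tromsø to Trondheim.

6

Some routes from Tromsø to Trondheim:
Tromsø→Stavanger→Oslo→Kristiansand→Trondheim: 1 + 4 + 3 + 4 = 12
Tromsø→Stavanger→Kristiansand→Trondheim: 1 + 1 + 4 = 6
Tromsø→Oslo→Kristiansand→Trondheim: 7 + 3 + 4 = 14
Tromsø→Bergen→Kristiansand→Trondheim: 3 + 6 + 4 = 13
The minimum is 6 km.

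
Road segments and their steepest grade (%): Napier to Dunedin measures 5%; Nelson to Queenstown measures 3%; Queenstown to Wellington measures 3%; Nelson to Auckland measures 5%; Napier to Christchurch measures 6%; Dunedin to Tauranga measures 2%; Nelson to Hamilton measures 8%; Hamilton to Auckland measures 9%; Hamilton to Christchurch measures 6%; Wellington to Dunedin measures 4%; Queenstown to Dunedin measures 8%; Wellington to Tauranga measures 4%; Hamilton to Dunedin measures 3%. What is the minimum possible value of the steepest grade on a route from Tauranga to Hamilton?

3

Comparing a few candidate routes:
Tauranga -> Dunedin -> Hamilton: max(2, 3) = 3
Tauranga -> Wellington -> Dunedin -> Hamilton: max(4, 4, 3) = 4
Tauranga -> Wellington -> Dunedin -> Napier -> Christchurch -> Hamilton: max(4, 4, 5, 6, 6) = 6
Tauranga -> Dunedin -> Napier -> Christchurch -> Hamilton: max(2, 5, 6, 6) = 6
Tauranga -> Wellington -> Queenstown -> Nelson -> Hamilton: max(4, 3, 3, 8) = 8
Best route has worst link 3%.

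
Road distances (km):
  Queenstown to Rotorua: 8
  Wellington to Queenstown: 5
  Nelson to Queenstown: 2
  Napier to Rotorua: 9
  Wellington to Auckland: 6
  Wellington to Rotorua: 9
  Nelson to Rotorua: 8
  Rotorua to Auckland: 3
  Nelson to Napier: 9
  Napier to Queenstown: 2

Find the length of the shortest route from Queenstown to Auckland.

11

Some routes from Queenstown to Auckland:
Queenstown → Rotorua → Auckland: 8 + 3 = 11
Queenstown → Napier → Nelson → Rotorua → Auckland: 2 + 9 + 8 + 3 = 22
Queenstown → Napier → Rotorua → Auckland: 2 + 9 + 3 = 14
Queenstown → Wellington → Rotorua → Auckland: 5 + 9 + 3 = 17
Queenstown → Nelson → Rotorua → Auckland: 2 + 8 + 3 = 13
Queenstown → Wellington → Auckland: 5 + 6 = 11
The minimum is 11 km.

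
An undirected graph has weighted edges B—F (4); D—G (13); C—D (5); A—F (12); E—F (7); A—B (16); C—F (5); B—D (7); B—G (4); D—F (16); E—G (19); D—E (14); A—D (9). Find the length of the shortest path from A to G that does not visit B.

22

Checking several routes:
A -> F -> E -> G: 12 + 7 + 19 = 38
A -> D -> C -> F -> E -> G: 9 + 5 + 5 + 7 + 19 = 45
A -> D -> G: 9 + 13 = 22
A -> D -> E -> G: 9 + 14 + 19 = 42
A -> F -> C -> D -> G: 12 + 5 + 5 + 13 = 35
A -> F -> D -> G: 12 + 16 + 13 = 41
Best route has total 22.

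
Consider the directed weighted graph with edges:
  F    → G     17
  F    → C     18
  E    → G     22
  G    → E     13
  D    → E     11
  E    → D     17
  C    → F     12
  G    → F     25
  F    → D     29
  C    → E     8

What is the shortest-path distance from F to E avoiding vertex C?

30

Paths from F to E avoiding C:
F-D-E: 29 + 11 = 40
F-G-E: 17 + 13 = 30
Best route has total 30.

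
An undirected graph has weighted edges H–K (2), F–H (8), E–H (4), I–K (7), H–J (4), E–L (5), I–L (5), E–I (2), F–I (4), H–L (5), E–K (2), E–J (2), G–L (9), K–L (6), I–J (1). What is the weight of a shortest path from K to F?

8

Checking several routes:
K→E→J→I→F: 2 + 2 + 1 + 4 = 9
K→H→J→I→F: 2 + 4 + 1 + 4 = 11
K→E→I→F: 2 + 2 + 4 = 8
K→H→F: 2 + 8 = 10
K→I→F: 7 + 4 = 11
The minimum is 8.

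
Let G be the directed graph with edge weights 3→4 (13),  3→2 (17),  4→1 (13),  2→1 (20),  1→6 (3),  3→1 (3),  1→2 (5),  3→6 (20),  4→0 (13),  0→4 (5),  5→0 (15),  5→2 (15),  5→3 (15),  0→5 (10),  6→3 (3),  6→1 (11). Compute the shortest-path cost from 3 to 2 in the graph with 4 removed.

8

Routes from 3 to 2 avoiding 4:
3→1→2: 3 + 5 = 8
3→6→1→2: 20 + 11 + 5 = 36
3→2: 17
Best route has total 8.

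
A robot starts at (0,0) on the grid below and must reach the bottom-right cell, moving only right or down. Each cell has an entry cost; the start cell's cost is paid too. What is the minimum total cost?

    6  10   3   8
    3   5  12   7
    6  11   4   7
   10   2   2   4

Cheapest: (0,0) (1,0) (1,1) (2,1) (3,1) (3,2) (3,3)
  6 + 3 + 5 + 11 + 2 + 2 + 4 = 33
For comparison, the top-then-right route costs 45.

33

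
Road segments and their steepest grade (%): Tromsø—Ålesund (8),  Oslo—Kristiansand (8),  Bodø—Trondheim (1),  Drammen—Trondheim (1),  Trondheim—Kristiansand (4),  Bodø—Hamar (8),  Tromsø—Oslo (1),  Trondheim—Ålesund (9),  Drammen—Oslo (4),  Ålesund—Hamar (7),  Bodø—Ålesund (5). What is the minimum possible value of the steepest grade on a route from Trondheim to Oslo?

Candidate routes:
Trondheim-Ålesund-Tromsø-Oslo: max(9, 8, 1) = 9
Trondheim-Kristiansand-Oslo: max(4, 8) = 8
Trondheim-Drammen-Oslo: max(1, 4) = 4
Trondheim-Bodø-Ålesund-Tromsø-Oslo: max(1, 5, 8, 1) = 8
Trondheim-Bodø-Hamar-Ålesund-Tromsø-Oslo: max(1, 8, 7, 8, 1) = 8
Smallest bottleneck: 4%.

4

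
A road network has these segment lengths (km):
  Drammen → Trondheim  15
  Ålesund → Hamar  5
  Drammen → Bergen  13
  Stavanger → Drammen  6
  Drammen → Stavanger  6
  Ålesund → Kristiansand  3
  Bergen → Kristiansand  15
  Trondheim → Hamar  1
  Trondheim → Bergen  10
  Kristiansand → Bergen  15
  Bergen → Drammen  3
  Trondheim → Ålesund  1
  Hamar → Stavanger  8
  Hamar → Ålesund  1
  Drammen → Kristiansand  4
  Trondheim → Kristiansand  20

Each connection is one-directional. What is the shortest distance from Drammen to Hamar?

16

Candidate routes:
Drammen - Trondheim - Hamar: 15 + 1 = 16
Drammen - Trondheim - Ålesund - Hamar: 15 + 1 + 5 = 21
Shortest: 16 km.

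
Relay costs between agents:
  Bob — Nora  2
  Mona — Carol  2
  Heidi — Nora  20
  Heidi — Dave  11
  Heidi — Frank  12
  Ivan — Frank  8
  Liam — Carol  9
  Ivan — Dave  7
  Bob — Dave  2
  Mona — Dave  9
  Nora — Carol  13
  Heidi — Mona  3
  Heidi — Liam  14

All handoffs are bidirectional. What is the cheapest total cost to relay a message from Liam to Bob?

Comparing a few candidate routes:
Liam-Carol-Nora-Bob: 9 + 13 + 2 = 24
Liam-Carol-Mona-Dave-Bob: 9 + 2 + 9 + 2 = 22
Liam-Heidi-Mona-Dave-Bob: 14 + 3 + 9 + 2 = 28
Liam-Carol-Mona-Heidi-Dave-Bob: 9 + 2 + 3 + 11 + 2 = 27
Liam-Heidi-Mona-Carol-Nora-Bob: 14 + 3 + 2 + 13 + 2 = 34
Liam-Heidi-Dave-Bob: 14 + 11 + 2 = 27
The minimum is 22.

22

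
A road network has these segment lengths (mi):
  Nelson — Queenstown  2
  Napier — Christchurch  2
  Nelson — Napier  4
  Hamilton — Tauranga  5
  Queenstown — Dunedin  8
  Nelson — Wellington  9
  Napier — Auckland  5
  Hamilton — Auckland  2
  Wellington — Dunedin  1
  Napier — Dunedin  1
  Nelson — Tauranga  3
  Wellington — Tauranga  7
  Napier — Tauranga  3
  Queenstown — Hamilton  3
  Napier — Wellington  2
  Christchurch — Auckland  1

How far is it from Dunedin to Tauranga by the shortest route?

4

Comparing a few candidate routes:
Dunedin - Wellington - Napier - Tauranga: 1 + 2 + 3 = 6
Dunedin - Napier - Nelson - Tauranga: 1 + 4 + 3 = 8
Dunedin - Napier - Tauranga: 1 + 3 = 4
Best route has total 4 mi.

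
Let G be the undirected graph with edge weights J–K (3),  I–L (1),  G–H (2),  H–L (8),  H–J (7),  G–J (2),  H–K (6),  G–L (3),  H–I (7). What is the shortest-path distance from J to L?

5

A few of the J→L routes:
J → G → L: 2 + 3 = 5
J → G → H → I → L: 2 + 2 + 7 + 1 = 12
J → H → G → L: 7 + 2 + 3 = 12
J → G → H → L: 2 + 2 + 8 = 12
The minimum is 5.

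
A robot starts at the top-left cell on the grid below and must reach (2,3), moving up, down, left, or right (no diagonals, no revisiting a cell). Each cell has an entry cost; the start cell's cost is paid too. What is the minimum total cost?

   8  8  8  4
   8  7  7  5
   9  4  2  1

Path (0,0) (0,1) (1,1) (2,1) (2,2) (2,3): 8 + 8 + 7 + 4 + 2 + 1 = 30.

30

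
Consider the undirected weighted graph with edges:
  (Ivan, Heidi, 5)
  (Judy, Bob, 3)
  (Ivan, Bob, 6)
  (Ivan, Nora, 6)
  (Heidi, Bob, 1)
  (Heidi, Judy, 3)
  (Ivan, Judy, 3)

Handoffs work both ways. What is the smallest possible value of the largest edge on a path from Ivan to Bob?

Checking several routes:
Ivan → Judy → Bob: max(3, 3) = 3
Ivan → Heidi → Judy → Bob: max(5, 3, 3) = 5
Ivan → Judy → Heidi → Bob: max(3, 3, 1) = 3
Ivan → Heidi → Bob: max(5, 1) = 5
Smallest bottleneck: 3.

3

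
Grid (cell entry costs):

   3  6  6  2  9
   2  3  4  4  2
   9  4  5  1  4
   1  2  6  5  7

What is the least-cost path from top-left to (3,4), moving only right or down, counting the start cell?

Path (0,0) (1,0) (1,1) (1,2) (1,3) (2,3) (2,4) (3,4): 3 + 2 + 3 + 4 + 4 + 1 + 4 + 7 = 28.
(Top row then right column would cost 39.)

28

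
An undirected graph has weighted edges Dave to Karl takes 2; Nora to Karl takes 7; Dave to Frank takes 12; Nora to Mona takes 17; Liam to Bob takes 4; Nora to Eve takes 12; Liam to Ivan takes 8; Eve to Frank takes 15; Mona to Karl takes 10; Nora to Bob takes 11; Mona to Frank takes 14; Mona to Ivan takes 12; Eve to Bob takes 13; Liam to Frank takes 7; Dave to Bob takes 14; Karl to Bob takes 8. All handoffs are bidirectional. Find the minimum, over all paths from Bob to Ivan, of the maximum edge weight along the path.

A few of the Bob→Ivan routes:
Bob - Liam - Ivan: max(4, 8) = 8
Bob - Nora - Karl - Dave - Frank - Liam - Ivan: max(11, 7, 2, 12, 7, 8) = 12
Bob - Nora - Karl - Mona - Ivan: max(11, 7, 10, 12) = 12
Best route has worst link 8.

8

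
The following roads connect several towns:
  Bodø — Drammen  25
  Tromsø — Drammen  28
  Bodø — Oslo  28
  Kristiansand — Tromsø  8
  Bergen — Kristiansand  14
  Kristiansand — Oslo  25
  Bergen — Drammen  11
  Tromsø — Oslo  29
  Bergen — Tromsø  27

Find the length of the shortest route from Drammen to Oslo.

50

Some routes from Drammen to Oslo:
Drammen - Tromsø - Kristiansand - Oslo: 28 + 8 + 25 = 61
Drammen - Bergen - Kristiansand - Oslo: 11 + 14 + 25 = 50
Drammen - Bodø - Oslo: 25 + 28 = 53
Drammen - Tromsø - Oslo: 28 + 29 = 57
Shortest: 50.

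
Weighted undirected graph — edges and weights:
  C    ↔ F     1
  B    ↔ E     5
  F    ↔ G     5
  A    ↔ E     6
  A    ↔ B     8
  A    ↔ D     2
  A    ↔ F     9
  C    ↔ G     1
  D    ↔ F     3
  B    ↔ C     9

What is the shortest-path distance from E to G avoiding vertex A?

15

Routes from E to G avoiding A:
E → B → C → F → G: 5 + 9 + 1 + 5 = 20
E → B → C → G: 5 + 9 + 1 = 15
Shortest: 15.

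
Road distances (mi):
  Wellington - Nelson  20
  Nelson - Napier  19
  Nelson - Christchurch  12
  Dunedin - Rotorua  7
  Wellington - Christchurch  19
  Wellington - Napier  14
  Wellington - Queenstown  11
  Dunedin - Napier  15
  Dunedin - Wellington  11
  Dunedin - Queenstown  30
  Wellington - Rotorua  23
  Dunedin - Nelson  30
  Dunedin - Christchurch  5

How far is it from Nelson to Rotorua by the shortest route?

Comparing a few candidate routes:
Nelson -> Wellington -> Rotorua: 20 + 23 = 43
Nelson -> Wellington -> Dunedin -> Rotorua: 20 + 11 + 7 = 38
Nelson -> Dunedin -> Rotorua: 30 + 7 = 37
Nelson -> Christchurch -> Dunedin -> Rotorua: 12 + 5 + 7 = 24
Nelson -> Napier -> Dunedin -> Rotorua: 19 + 15 + 7 = 41
Best route has total 24 mi.

24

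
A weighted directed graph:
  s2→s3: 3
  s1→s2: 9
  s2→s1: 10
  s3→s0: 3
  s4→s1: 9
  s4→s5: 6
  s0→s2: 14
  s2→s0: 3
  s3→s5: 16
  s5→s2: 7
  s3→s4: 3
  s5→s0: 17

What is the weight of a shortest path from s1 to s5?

21

Paths from s1 to s5:
s1-s2-s3-s4-s5: 9 + 3 + 3 + 6 = 21
s1-s2-s3-s5: 9 + 3 + 16 = 28
Best route has total 21.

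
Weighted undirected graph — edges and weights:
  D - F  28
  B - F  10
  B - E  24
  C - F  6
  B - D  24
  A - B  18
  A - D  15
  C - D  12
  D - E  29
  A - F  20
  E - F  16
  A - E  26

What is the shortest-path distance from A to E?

26

A few of the A→E routes:
A → F → E: 20 + 16 = 36
A → B → F → E: 18 + 10 + 16 = 44
A → E: 26
A → B → E: 18 + 24 = 42
Best route has total 26.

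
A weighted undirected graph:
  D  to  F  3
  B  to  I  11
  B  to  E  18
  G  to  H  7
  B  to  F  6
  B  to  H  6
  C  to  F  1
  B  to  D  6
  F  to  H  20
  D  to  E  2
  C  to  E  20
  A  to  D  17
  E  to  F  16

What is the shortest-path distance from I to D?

17

Checking several routes:
I - B - E - D: 11 + 18 + 2 = 31
I - B - F - D: 11 + 6 + 3 = 20
I - B - F - E - D: 11 + 6 + 16 + 2 = 35
I - B - D: 11 + 6 = 17
Shortest: 17.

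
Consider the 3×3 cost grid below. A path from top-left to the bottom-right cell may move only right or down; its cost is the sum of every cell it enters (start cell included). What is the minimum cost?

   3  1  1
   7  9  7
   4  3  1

Best path: (0,0) -> (0,1) -> (0,2) -> (1,2) -> (2,2)
Cost: 3 + 1 + 1 + 7 + 1 = 13

13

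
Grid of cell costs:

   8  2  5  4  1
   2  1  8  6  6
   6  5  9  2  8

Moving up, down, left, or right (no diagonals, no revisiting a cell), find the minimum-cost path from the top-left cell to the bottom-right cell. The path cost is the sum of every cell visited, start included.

Take [0,0] → [0,1] → [0,2] → [0,3] → [0,4] → [1,4] → [2,4] for a total of 8 + 2 + 5 + 4 + 1 + 6 + 8 = 34.

34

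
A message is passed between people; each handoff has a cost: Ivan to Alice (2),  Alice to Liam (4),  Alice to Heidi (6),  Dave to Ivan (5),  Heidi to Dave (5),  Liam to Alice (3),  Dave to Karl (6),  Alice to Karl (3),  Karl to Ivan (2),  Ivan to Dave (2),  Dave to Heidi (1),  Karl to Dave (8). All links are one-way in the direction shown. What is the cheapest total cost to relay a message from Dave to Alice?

7

Candidate routes:
Dave→Ivan→Alice: 5 + 2 = 7
Dave→Karl→Ivan→Alice: 6 + 2 + 2 = 10
The minimum is 7.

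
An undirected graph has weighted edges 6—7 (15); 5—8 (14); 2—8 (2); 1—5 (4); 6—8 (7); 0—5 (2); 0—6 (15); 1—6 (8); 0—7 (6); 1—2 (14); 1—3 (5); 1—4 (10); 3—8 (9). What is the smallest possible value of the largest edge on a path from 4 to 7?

10

Some routes from 4 to 7:
4 → 1 → 2 → 8 → 5 → 0 → 7: max(10, 14, 2, 14, 2, 6) = 14
4 → 1 → 3 → 8 → 5 → 0 → 7: max(10, 5, 9, 14, 2, 6) = 14
4 → 1 → 5 → 0 → 7: max(10, 4, 2, 6) = 10
Best route has worst link 10.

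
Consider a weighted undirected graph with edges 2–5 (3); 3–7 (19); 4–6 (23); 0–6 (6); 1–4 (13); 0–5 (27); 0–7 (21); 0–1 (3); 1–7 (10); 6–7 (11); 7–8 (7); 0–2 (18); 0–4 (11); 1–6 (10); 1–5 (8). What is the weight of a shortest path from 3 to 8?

Routes from 3 to 8:
3 → 7 → 8: 19 + 7 = 26
Shortest: 26.

26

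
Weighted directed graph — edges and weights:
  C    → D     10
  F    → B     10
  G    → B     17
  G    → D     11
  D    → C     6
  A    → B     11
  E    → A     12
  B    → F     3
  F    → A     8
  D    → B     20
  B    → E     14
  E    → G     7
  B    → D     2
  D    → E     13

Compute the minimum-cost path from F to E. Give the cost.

Paths from F to E:
F - B - E: 10 + 14 = 24
F - B - D - E: 10 + 2 + 13 = 25
F - A - B - D - E: 8 + 11 + 2 + 13 = 34
F - A - B - E: 8 + 11 + 14 = 33
The minimum is 24.

24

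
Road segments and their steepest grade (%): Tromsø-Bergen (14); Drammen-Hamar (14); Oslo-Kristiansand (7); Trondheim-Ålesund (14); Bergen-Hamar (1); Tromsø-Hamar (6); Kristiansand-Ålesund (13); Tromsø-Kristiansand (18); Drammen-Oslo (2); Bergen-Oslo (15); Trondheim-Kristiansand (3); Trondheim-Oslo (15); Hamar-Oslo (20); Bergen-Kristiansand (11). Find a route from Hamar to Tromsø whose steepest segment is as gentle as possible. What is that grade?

6

A few of the Hamar→Tromsø routes:
Hamar -> Drammen -> Oslo -> Bergen -> Tromsø: max(14, 2, 15, 14) = 15
Hamar -> Drammen -> Oslo -> Kristiansand -> Bergen -> Tromsø: max(14, 2, 7, 11, 14) = 14
Hamar -> Bergen -> Tromsø: max(1, 14) = 14
Hamar -> Tromsø: max(6) = 6
Best route has worst link 6%.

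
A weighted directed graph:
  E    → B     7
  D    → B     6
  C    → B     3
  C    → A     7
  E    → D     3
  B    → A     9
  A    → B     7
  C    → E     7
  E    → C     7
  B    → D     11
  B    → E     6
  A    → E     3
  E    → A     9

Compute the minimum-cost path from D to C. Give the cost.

Candidate routes:
D → B → E → C: 6 + 6 + 7 = 19
D → B → A → E → C: 6 + 9 + 3 + 7 = 25
The minimum is 19.

19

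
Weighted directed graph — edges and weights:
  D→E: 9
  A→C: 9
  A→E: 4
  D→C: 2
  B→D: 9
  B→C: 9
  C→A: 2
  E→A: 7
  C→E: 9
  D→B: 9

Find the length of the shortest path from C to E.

6

Paths from C to E:
C -> E: 9
C -> A -> E: 2 + 4 = 6
Shortest: 6.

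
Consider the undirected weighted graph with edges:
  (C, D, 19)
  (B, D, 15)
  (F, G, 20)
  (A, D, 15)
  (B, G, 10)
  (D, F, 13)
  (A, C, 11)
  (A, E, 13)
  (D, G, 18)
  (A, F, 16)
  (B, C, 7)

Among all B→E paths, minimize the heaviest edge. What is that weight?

13

Comparing a few candidate routes:
B - D - F - A - E: max(15, 13, 16, 13) = 16
B - G - D - C - A - E: max(10, 18, 19, 11, 13) = 19
B - G - D - A - E: max(10, 18, 15, 13) = 18
B - D - A - E: max(15, 15, 13) = 15
B - C - A - E: max(7, 11, 13) = 13
B - G - D - F - A - E: max(10, 18, 13, 16, 13) = 18
Best route has worst link 13.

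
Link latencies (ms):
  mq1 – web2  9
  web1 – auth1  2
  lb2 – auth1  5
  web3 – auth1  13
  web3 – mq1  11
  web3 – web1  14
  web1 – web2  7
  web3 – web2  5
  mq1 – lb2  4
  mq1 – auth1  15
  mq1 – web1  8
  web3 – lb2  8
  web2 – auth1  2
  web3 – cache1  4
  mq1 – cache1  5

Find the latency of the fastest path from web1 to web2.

4

A few of the web1→web2 routes:
web1-auth1-web2: 2 + 2 = 4
web1-web2: 7
web1-web3-web2: 14 + 5 = 19
web1-mq1-web2: 8 + 9 = 17
web1-mq1-lb2-auth1-web2: 8 + 4 + 5 + 2 = 19
The minimum is 4 ms.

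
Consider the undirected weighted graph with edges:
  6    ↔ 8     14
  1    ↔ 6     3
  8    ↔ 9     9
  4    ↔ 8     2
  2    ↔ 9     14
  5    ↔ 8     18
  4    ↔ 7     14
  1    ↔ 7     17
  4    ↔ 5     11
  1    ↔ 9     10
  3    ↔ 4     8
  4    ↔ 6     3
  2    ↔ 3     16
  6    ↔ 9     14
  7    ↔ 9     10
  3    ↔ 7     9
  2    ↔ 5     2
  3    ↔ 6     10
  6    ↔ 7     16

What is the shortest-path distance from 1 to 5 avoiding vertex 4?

Some routes from 1 to 5 avoiding 4:
1 → 6 → 3 → 2 → 5: 3 + 10 + 16 + 2 = 31
1 → 6 → 8 → 5: 3 + 14 + 18 = 35
1 → 9 → 2 → 5: 10 + 14 + 2 = 26
1 → 6 → 9 → 2 → 5: 3 + 14 + 14 + 2 = 33
Shortest: 26.

26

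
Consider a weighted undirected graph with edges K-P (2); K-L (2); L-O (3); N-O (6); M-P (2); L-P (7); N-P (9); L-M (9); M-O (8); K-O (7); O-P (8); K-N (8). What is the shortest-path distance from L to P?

4

Some routes from L to P:
L-P: 7
L-O-P: 3 + 8 = 11
L-K-P: 2 + 2 = 4
Best route has total 4.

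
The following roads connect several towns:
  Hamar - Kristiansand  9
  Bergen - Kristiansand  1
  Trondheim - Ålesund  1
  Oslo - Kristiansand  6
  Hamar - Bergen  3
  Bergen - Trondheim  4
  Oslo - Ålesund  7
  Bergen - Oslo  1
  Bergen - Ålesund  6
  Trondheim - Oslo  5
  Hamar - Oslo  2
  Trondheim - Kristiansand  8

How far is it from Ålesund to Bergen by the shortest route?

Some routes from Ålesund to Bergen:
Ålesund - Trondheim - Kristiansand - Bergen: 1 + 8 + 1 = 10
Ålesund - Trondheim - Oslo - Bergen: 1 + 5 + 1 = 7
Ålesund - Trondheim - Oslo - Hamar - Bergen: 1 + 5 + 2 + 3 = 11
Ålesund - Trondheim - Bergen: 1 + 4 = 5
Ålesund - Bergen: 6
Ålesund - Oslo - Bergen: 7 + 1 = 8
The minimum is 5.

5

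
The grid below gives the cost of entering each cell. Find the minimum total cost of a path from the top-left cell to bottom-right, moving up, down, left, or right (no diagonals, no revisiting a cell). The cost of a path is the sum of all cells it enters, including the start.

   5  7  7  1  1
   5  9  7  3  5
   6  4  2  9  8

34

One optimal route is (0,0) (0,1) (0,2) (0,3) (0,4) (1,4) (2,4).
Its cost is 5 + 7 + 7 + 1 + 1 + 5 + 8 = 34.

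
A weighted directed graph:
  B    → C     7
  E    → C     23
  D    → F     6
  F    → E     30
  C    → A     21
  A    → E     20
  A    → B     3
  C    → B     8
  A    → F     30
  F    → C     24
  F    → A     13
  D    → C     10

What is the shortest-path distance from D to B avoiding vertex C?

Routes from D to B avoiding C:
D → F → A → B: 6 + 13 + 3 = 22
Best route has total 22.

22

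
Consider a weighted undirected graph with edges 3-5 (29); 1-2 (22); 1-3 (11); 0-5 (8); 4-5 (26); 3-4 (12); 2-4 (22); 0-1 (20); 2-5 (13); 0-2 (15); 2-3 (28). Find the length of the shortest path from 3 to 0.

31

A few of the 3→0 routes:
3-2-0: 28 + 15 = 43
3-5-0: 29 + 8 = 37
3-1-0: 11 + 20 = 31
3-4-5-0: 12 + 26 + 8 = 46
Shortest: 31.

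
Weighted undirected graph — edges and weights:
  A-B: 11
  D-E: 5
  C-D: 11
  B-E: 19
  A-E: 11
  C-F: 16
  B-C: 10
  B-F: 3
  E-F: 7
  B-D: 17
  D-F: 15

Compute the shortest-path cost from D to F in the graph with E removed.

15

A few of the D→F routes:
D -> C -> B -> F: 11 + 10 + 3 = 24
D -> B -> F: 17 + 3 = 20
D -> F: 15
Shortest: 15.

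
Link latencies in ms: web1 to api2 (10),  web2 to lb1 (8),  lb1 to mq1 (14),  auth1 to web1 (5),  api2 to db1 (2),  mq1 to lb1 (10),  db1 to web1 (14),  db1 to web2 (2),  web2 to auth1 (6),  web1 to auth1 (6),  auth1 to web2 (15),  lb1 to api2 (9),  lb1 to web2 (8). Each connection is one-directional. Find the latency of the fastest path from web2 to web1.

Paths from web2 to web1:
web2 -> lb1 -> api2 -> db1 -> web1: 8 + 9 + 2 + 14 = 33
web2 -> auth1 -> web1: 6 + 5 = 11
The minimum is 11 ms.

11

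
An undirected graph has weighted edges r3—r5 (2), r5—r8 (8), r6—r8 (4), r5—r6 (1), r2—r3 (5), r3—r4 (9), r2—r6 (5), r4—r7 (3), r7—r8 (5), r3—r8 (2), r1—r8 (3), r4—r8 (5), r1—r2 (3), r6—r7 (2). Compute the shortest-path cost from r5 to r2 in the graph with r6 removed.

A few of the r5→r2 routes:
r5 - r8 - r1 - r2: 8 + 3 + 3 = 14
r5 - r3 - r2: 2 + 5 = 7
r5 - r3 - r8 - r1 - r2: 2 + 2 + 3 + 3 = 10
Best route has total 7.

7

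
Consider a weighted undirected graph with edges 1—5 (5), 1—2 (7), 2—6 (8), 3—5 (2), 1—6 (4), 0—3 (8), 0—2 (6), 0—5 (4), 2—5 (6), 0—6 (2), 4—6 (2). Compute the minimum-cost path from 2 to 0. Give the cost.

Comparing a few candidate routes:
2→1→5→0: 7 + 5 + 4 = 16
2→5→3→0: 6 + 2 + 8 = 16
2→0: 6
2→6→0: 8 + 2 = 10
2→5→0: 6 + 4 = 10
2→1→6→0: 7 + 4 + 2 = 13
The minimum is 6.

6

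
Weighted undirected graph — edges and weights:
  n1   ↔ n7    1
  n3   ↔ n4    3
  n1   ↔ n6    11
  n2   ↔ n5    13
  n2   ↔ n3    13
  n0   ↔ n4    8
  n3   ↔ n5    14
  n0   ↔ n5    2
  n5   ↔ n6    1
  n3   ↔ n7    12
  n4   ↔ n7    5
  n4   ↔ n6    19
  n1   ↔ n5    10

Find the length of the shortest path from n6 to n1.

Checking several routes:
n6→n5→n0→n4→n7→n1: 1 + 2 + 8 + 5 + 1 = 17
n6→n4→n7→n1: 19 + 5 + 1 = 25
n6→n5→n3→n4→n7→n1: 1 + 14 + 3 + 5 + 1 = 24
n6→n5→n1: 1 + 10 = 11
n6→n5→n0→n4→n3→n7→n1: 1 + 2 + 8 + 3 + 12 + 1 = 27
n6→n1: 11
The minimum is 11.

11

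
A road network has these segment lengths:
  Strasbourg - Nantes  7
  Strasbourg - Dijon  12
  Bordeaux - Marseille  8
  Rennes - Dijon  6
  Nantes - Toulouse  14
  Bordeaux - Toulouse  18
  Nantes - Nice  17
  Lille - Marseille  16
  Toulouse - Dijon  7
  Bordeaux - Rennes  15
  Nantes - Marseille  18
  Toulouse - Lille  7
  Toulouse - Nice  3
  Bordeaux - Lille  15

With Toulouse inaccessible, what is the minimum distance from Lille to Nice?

Paths from Lille to Nice avoiding Toulouse:
Lille - Marseille - Nantes - Nice: 16 + 18 + 17 = 51
Lille - Bordeaux - Rennes - Dijon - Strasbourg - Nantes - Nice: 15 + 15 + 6 + 12 + 7 + 17 = 72
Lille - Marseille - Bordeaux - Rennes - Dijon - Strasbourg - Nantes - Nice: 16 + 8 + 15 + 6 + 12 + 7 + 17 = 81
Lille - Bordeaux - Marseille - Nantes - Nice: 15 + 8 + 18 + 17 = 58
Best route has total 51.

51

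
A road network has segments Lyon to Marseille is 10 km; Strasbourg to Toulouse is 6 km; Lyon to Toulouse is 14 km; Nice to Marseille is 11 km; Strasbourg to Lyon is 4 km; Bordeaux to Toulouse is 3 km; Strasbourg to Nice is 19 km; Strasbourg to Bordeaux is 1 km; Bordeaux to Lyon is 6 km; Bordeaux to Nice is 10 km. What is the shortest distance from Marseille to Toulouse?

18

A few of the Marseille→Toulouse routes:
Marseille→Lyon→Strasbourg→Bordeaux→Toulouse: 10 + 4 + 1 + 3 = 18
Marseille→Lyon→Strasbourg→Toulouse: 10 + 4 + 6 = 20
Marseille→Lyon→Bordeaux→Toulouse: 10 + 6 + 3 = 19
Marseille→Lyon→Bordeaux→Strasbourg→Toulouse: 10 + 6 + 1 + 6 = 23
The minimum is 18 km.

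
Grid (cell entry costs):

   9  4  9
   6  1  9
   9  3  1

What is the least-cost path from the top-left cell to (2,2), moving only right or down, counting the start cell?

18

Cheapest: (0,0) -> (0,1) -> (1,1) -> (2,1) -> (2,2)
  9 + 4 + 1 + 3 + 1 = 18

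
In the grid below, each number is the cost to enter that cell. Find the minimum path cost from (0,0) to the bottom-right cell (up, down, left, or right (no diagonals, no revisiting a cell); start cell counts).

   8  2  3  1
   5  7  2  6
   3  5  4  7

26

Take r0c0 -> r0c1 -> r0c2 -> r1c2 -> r2c2 -> r2c3 for a total of 8 + 2 + 3 + 2 + 4 + 7 = 26.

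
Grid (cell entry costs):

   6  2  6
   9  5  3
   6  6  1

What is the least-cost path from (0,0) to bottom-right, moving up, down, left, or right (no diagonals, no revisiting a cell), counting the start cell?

17

One optimal route is [0,0] -> [0,1] -> [1,1] -> [1,2] -> [2,2].
Its cost is 6 + 2 + 5 + 3 + 1 = 17.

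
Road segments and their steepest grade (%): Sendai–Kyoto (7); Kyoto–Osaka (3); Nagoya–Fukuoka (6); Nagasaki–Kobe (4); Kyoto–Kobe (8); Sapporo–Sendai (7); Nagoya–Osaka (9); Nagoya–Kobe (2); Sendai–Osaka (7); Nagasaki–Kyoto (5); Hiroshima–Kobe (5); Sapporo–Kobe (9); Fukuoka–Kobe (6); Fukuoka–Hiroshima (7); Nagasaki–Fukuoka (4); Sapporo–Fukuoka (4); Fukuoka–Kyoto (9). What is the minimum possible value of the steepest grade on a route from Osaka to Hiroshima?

5

Checking several routes:
Osaka→Kyoto→Nagasaki→Kobe→Fukuoka→Hiroshima: max(3, 5, 4, 6, 7) = 7
Osaka→Kyoto→Nagasaki→Fukuoka→Kobe→Hiroshima: max(3, 5, 4, 6, 5) = 6
Osaka→Kyoto→Nagasaki→Fukuoka→Nagoya→Kobe→Hiroshima: max(3, 5, 4, 6, 2, 5) = 6
Osaka→Kyoto→Nagasaki→Fukuoka→Hiroshima: max(3, 5, 4, 7) = 7
Osaka→Kyoto→Nagasaki→Kobe→Hiroshima: max(3, 5, 4, 5) = 5
Best route has worst link 5%.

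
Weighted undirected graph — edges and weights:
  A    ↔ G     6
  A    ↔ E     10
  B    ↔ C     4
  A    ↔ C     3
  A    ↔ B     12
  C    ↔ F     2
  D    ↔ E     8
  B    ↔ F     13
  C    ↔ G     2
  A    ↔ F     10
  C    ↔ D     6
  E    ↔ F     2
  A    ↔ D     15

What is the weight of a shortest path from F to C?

2

Some routes from F to C:
F → E → D → C: 2 + 8 + 6 = 16
F → C: 2
F → A → C: 10 + 3 = 13
F → E → A → C: 2 + 10 + 3 = 15
F → B → C: 13 + 4 = 17
F → A → G → C: 10 + 6 + 2 = 18
The minimum is 2.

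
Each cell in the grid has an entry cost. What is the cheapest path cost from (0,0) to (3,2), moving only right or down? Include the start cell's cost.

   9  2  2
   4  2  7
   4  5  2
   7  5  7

27

Cheapest: (0,0) → (0,1) → (1,1) → (2,1) → (2,2) → (3,2)
  9 + 2 + 2 + 5 + 2 + 7 = 27
For comparison, the top-then-right route costs 29.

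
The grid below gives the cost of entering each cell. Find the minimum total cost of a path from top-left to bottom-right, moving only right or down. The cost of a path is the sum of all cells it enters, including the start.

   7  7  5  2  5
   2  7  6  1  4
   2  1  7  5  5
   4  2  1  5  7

One optimal route is r0c0→r1c0→r2c0→r2c1→r3c1→r3c2→r3c3→r3c4.
Its cost is 7 + 2 + 2 + 1 + 2 + 1 + 5 + 7 = 27.
For comparison, the top-then-right route costs 42.

27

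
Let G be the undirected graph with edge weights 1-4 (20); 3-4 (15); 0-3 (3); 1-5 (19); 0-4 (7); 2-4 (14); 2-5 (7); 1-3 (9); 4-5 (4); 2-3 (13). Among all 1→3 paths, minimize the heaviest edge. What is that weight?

Comparing a few candidate routes:
1→5→4→2→3: max(19, 4, 14, 13) = 19
1→5→4→3: max(19, 4, 15) = 19
1→3: max(9) = 9
1→5→2→4→0→3: max(19, 7, 14, 7, 3) = 19
1→5→4→0→3: max(19, 4, 7, 3) = 19
The minimum achievable maximum is 9.

9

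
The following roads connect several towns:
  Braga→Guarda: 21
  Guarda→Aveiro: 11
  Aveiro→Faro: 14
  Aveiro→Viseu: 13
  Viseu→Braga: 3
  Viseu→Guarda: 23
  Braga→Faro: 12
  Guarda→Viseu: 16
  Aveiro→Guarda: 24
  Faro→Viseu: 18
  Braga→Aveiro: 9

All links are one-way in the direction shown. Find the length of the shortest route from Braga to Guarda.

21

Candidate routes:
Braga-Aveiro-Faro-Viseu-Guarda: 9 + 14 + 18 + 23 = 64
Braga-Aveiro-Guarda: 9 + 24 = 33
Braga-Aveiro-Viseu-Guarda: 9 + 13 + 23 = 45
Braga-Guarda: 21
Braga-Faro-Viseu-Guarda: 12 + 18 + 23 = 53
Shortest: 21.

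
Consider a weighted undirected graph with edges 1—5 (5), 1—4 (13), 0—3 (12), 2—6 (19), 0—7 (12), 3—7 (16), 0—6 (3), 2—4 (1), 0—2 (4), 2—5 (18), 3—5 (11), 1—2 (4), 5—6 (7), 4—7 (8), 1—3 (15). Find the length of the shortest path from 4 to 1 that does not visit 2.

A few of the 4→1 routes:
4-7-0-3-1: 8 + 12 + 12 + 15 = 47
4-7-3-5-1: 8 + 16 + 11 + 5 = 40
4-1: 13
4-7-3-1: 8 + 16 + 15 = 39
4-7-0-6-5-1: 8 + 12 + 3 + 7 + 5 = 35
Shortest: 13.

13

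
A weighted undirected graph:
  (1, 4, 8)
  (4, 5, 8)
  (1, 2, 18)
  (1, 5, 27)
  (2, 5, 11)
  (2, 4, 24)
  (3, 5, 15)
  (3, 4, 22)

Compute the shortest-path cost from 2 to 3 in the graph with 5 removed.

46

Paths from 2 to 3 avoiding 5:
2 -> 1 -> 4 -> 3: 18 + 8 + 22 = 48
2 -> 4 -> 3: 24 + 22 = 46
The minimum is 46.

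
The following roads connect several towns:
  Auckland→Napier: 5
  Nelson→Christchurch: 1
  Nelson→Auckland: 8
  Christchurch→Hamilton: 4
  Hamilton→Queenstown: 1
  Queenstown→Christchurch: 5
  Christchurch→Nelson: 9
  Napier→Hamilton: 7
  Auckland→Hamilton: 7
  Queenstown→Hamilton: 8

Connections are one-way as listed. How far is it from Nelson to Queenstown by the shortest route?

6

Routes from Nelson to Queenstown:
Nelson → Auckland → Napier → Hamilton → Queenstown: 8 + 5 + 7 + 1 = 21
Nelson → Christchurch → Hamilton → Queenstown: 1 + 4 + 1 = 6
Nelson → Auckland → Hamilton → Queenstown: 8 + 7 + 1 = 16
The minimum is 6.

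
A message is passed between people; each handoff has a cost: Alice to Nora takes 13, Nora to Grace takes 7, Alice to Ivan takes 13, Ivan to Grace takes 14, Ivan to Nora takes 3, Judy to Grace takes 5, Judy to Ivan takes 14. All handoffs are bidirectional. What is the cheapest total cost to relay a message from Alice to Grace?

20

Candidate routes:
Alice→Nora→Ivan→Grace: 13 + 3 + 14 = 30
Alice→Nora→Grace: 13 + 7 = 20
Alice→Nora→Ivan→Judy→Grace: 13 + 3 + 14 + 5 = 35
Alice→Ivan→Grace: 13 + 14 = 27
Alice→Ivan→Judy→Grace: 13 + 14 + 5 = 32
Alice→Ivan→Nora→Grace: 13 + 3 + 7 = 23
Best route has total 20.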